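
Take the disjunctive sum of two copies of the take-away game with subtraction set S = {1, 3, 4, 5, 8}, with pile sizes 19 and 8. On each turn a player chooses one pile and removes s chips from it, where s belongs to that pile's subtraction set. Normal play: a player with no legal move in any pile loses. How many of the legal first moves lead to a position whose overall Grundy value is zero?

1

All piles use S = {1, 3, 4, 5, 8}:
n :  0  1  2  3  4  5  6  7  8  9 10 11 12 13 14 15 16 17 18 19
G :  0  1  0  1  2  3  2  3  4  0  1  0  1  2  3  2  3  4  0  1
Pile A: G(19) = 1.
Pile B: G(8) = 4.
Combined Grundy value = 1 ⊕ 4 = 5.
A winning move leaves total XOR = 0, i.e. changes one component's Grundy value g to g ⊕ X where X is the current total.
Pile A: need g' = 1⊕5 = 4. Options: 19−1→G=0, 19−3→G=3, 19−4→G=2, 19−5→G=3, 19−8→G=0. Hits: 0.
Pile B: need g' = 4⊕5 = 1. Options: 8−1→G=3, 8−3→G=3, 8−4→G=2, 8−5→G=1, 8−8→G=0. Hits: 1.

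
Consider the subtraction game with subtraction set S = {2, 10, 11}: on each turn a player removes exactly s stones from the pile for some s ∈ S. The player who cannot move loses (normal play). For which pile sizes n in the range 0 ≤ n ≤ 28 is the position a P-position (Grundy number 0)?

n :  0  1  2  3  4  5  6  7  8  9 10 11 12 13 14 15 16 17 18 19 20 21 22 23 24 25 26 27 28
G :  0  0  1  1  0  0  1  1  0  0  1  1  2  0  3  1  2  0  3  1  2  0  0  1  1  0  0  1  1
P-positions are exactly the n with G(n) = 0.

0, 1, 4, 5, 8, 9, 13, 17, 21, 22, 25, 26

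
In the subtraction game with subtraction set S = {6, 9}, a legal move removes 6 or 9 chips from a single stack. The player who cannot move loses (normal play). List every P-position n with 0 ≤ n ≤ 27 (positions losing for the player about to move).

G(0) = 0
G(1) = mex{} = 0
G(2) = mex{} = 0
G(3) = mex{} = 0
G(4) = mex{} = 0
G(5) = mex{} = 0
G(6) = mex{0} = 1
G(7) = mex{0} = 1
G(8) = mex{0} = 1
G(9) = mex{0,0} = 1
G(10) = mex{0,0} = 1
G(11) = mex{0,0} = 1
G(12) = mex{1,0} = 2
G(13) = mex{1,0} = 2
G(14) = mex{1,0} = 2
G(15) = mex{1,1} = 0
G(16) = mex{1,1} = 0
G(17) = mex{1,1} = 0
G(18) = mex{2,1} = 0
G(19) = mex{2,1} = 0
G(20) = mex{2,1} = 0
G(21) = mex{0,2} = 1
G(22) = mex{0,2} = 1
G(23) = mex{0,2} = 1
G(24) = mex{0,0} = 1
G(25) = mex{0,0} = 1
G(26) = mex{0,0} = 1
G(27) = mex{1,0} = 2
P-positions are exactly the n with G(n) = 0.

0, 1, 2, 3, 4, 5, 15, 16, 17, 18, 19, 20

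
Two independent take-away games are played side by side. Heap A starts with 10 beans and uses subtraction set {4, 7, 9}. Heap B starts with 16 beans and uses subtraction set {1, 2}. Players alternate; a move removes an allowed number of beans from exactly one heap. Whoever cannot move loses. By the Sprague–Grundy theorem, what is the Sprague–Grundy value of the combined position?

3

Heap A, S = {4, 7, 9}:
n :  0  1  2  3  4  5  6  7  8  9 10
G :  0  0  0  0  1  1  1  1  2  2  2
G_A(10) = 2.
Heap B, S = {1, 2}:
G(0) = 0
G(1) = mex{0} = 1
G(2) = mex{1,0} = 2
G(3) = mex{2,1} = 0
G(4) = mex{0,2} = 1
G(5) = mex{1,0} = 2
G(6) = mex{2,1} = 0
G(7) = mex{0,2} = 1
G(8) = mex{1,0} = 2
G(9) = mex{2,1} = 0
G(10) = mex{0,2} = 1
G(11) = mex{1,0} = 2
G(12) = mex{2,1} = 0
G(13) = mex{0,2} = 1
G(14) = mex{1,0} = 2
G(15) = mex{2,1} = 0
G(16) = mex{0,2} = 1
G_B(16) = 1.
Combined Grundy value = 2 ⊕ 1 = 3.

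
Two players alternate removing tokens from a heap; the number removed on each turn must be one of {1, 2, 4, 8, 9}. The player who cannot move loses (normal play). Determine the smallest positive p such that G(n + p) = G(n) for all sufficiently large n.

n :  0  1  2  3  4  5  6  7  8  9 10 11 12 13 14 15 16 17 18 19 20 21 22 23 24 25 26 27
G :  0  1  2  0  1  2  0  1  2  3  4  5  3  0  1  2  0  1  2  0  1  2  3  4  5  3  0  1
G(n+13) = G(n) holds for n = 0,…,8 (a full window of length max(S) = 9), so the sequence is purely periodic with period 13.

13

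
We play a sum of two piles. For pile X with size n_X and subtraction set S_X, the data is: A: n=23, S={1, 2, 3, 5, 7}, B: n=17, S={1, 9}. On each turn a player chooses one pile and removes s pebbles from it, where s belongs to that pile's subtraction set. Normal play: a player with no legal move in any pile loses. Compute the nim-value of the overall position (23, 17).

Pile A, S = {1, 2, 3, 5, 7}:
G(0) = 0
G(1) = mex{0} = 1
G(2) = mex{1,0} = 2
G(3) = mex{2,1,0} = 3
G(4) = mex{3,2,1} = 0
G(5) = mex{0,3,2,0} = 1
G(6) = mex{1,0,3,1} = 2
G(7) = mex{2,1,0,2,0} = 3
G(8) = mex{3,2,1,3,1} = 0
G(9) = mex{0,3,2,0,2} = 1
G(10) = mex{1,0,3,1,3} = 2
G(11) = mex{2,1,0,2,0} = 3
G(12) = mex{3,2,1,3,1} = 0
G(13) = mex{0,3,2,0,2} = 1
G(14) = mex{1,0,3,1,3} = 2
G(15) = mex{2,1,0,2,0} = 3
G(16) = mex{3,2,1,3,1} = 0
G(17) = mex{0,3,2,0,2} = 1
G(18) = mex{1,0,3,1,3} = 2
G(19) = mex{2,1,0,2,0} = 3
G(20) = mex{3,2,1,3,1} = 0
G(21) = mex{0,3,2,0,2} = 1
G(22) = mex{1,0,3,1,3} = 2
G(23) = mex{2,1,0,2,0} = 3
G_A(23) = 3.
Pile B, S = {1, 9}:
G(0) = 0
G(1) = mex{0} = 1
G(2) = mex{1} = 0
G(3) = mex{0} = 1
G(4) = mex{1} = 0
G(5) = mex{0} = 1
G(6) = mex{1} = 0
G(7) = mex{0} = 1
G(8) = mex{1} = 0
G(9) = mex{0,0} = 1
G(10) = mex{1,1} = 0
G(11) = mex{0,0} = 1
G(12) = mex{1,1} = 0
G(13) = mex{0,0} = 1
G(14) = mex{1,1} = 0
G(15) = mex{0,0} = 1
G(16) = mex{1,1} = 0
G(17) = mex{0,0} = 1
G_B(17) = 1.
Combined Grundy value = 3 ⊕ 1 = 2.

2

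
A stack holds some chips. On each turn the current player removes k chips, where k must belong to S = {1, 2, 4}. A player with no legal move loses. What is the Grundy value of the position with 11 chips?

G(0) = 0
G(1) = mex{0} = 1
G(2) = mex{1,0} = 2
G(3) = mex{2,1} = 0
G(4) = mex{0,2,0} = 1
G(5) = mex{1,0,1} = 2
G(6) = mex{2,1,2} = 0
G(7) = mex{0,2,0} = 1
G(8) = mex{1,0,1} = 2
G(9) = mex{2,1,2} = 0
G(10) = mex{0,2,0} = 1
G(11) = mex{1,0,1} = 2

2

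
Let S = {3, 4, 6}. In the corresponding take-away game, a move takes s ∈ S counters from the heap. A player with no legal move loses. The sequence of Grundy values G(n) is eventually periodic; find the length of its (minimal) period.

9

n :  0  1  2  3  4  5  6  7  8  9 10 11 12 13 14 15 16 17 18 19
G :  0  0  0  1  1  1  2  2  2  0  0  0  1  1  1  2  2  2  0  0
G(n+9) = G(n) holds for n = 0,…,5 (a full window of length max(S) = 6), so the sequence is purely periodic with period 9.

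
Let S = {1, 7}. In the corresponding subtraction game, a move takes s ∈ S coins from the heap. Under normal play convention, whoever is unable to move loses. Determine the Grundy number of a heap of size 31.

n :  0  1  2  3  4  5  6  7  8  9 10 11 12 13 14 15 16 17 18 19 20 21 22 23 24 25 26 27 28 29 30 31
G :  0  1  0  1  0  1  0  1  0  1  0  1  0  1  0  1  0  1  0  1  0  1  0  1  0  1  0  1  0  1  0  1

1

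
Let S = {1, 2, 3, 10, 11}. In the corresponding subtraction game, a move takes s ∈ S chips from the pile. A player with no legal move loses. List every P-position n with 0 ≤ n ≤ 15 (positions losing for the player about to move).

n :  0  1  2  3  4  5  6  7  8  9 10 11 12 13 14 15
G :  0  1  2  3  0  1  2  3  0  1  2  3  0  1  2  3
P-positions are exactly the n with G(n) = 0.

0, 4, 8, 12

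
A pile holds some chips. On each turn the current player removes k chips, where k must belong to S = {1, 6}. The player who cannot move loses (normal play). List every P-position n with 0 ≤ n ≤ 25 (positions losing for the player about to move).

G(0) = 0
G(1) = mex{0} = 1
G(2) = mex{1} = 0
G(3) = mex{0} = 1
G(4) = mex{1} = 0
G(5) = mex{0} = 1
G(6) = mex{1,0} = 2
G(7) = mex{2,1} = 0
G(8) = mex{0,0} = 1
G(9) = mex{1,1} = 0
G(10) = mex{0,0} = 1
G(11) = mex{1,1} = 0
G(12) = mex{0,2} = 1
G(13) = mex{1,0} = 2
G(14) = mex{2,1} = 0
G(15) = mex{0,0} = 1
G(16) = mex{1,1} = 0
G(17) = mex{0,0} = 1
G(18) = mex{1,1} = 0
G(19) = mex{0,2} = 1
G(20) = mex{1,0} = 2
G(21) = mex{2,1} = 0
G(22) = mex{0,0} = 1
G(23) = mex{1,1} = 0
G(24) = mex{0,0} = 1
G(25) = mex{1,1} = 0
P-positions are exactly the n with G(n) = 0.

0, 2, 4, 7, 9, 11, 14, 16, 18, 21, 23, 25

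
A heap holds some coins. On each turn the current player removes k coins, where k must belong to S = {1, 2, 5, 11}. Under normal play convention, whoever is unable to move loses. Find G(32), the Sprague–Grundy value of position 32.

G(0) = 0
G(1) = mex{0} = 1
G(2) = mex{1,0} = 2
G(3) = mex{2,1} = 0
G(4) = mex{0,2} = 1
G(5) = mex{1,0,0} = 2
G(6) = mex{2,1,1} = 0
G(7) = mex{0,2,2} = 1
G(8) = mex{1,0,0} = 2
G(9) = mex{2,1,1} = 0
G(10) = mex{0,2,2} = 1
G(11) = mex{1,0,0,0} = 2
G(12) = mex{2,1,1,1} = 0
G(13) = mex{0,2,2,2} = 1
G(14) = mex{1,0,0,0} = 2
G(15) = mex{2,1,1,1} = 0
G(16) = mex{0,2,2,2} = 1
G(17) = mex{1,0,0,0} = 2
G(18) = mex{2,1,1,1} = 0
G(19) = mex{0,2,2,2} = 1
G(20) = mex{1,0,0,0} = 2
G(21) = mex{2,1,1,1} = 0
G(22) = mex{0,2,2,2} = 1
G(23) = mex{1,0,0,0} = 2
G(24) = mex{2,1,1,1} = 0
G(25) = mex{0,2,2,2} = 1
G(26) = mex{1,0,0,0} = 2
G(27) = mex{2,1,1,1} = 0
G(28) = mex{0,2,2,2} = 1
G(29) = mex{1,0,0,0} = 2
G(30) = mex{2,1,1,1} = 0
G(31) = mex{0,2,2,2} = 1
G(32) = mex{1,0,0,0} = 2

2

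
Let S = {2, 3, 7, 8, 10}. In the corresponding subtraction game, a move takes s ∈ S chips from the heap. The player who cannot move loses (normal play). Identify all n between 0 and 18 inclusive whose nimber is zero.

0, 1, 5, 6, 17, 18

n :  0  1  2  3  4  5  6  7  8  9 10 11 12 13 14 15 16 17 18
G :  0  0  1  1  2  0  0  1  1  2  2  3  3  4  4  2  3  0  0
P-positions are exactly the n with G(n) = 0.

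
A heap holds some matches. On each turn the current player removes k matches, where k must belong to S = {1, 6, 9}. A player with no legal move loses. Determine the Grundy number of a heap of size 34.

0

n :  0  1  2  3  4  5  6  7  8  9 10 11 12 13 14 15 16 17 18 19 20 21 22 23 24 25 26 27 28 29 30 31 32 33 34
G :  0  1  0  1  0  1  2  0  1  2  3  2  0  1  0  1  2  0  1  0  1  2  0  1  0  1  2  0  1  0  1  2  0  1  0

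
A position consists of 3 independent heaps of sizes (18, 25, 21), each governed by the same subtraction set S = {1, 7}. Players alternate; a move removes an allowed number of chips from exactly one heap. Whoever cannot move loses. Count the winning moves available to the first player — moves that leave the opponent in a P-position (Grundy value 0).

All heaps use S = {1, 7}:
n :  0  1  2  3  4  5  6  7  8  9 10 11 12 13 14 15 16 17 18 19 20 21 22 23 24 25
G :  0  1  0  1  0  1  0  1  0  1  0  1  0  1  0  1  0  1  0  1  0  1  0  1  0  1
Heap A: G(18) = 0.
Heap B: G(25) = 1.
Heap C: G(21) = 1.
Combined Grundy value = 0 ⊕ 1 ⊕ 1 = 0.
A winning move leaves total XOR = 0, i.e. changes one component's Grundy value g to g ⊕ X where X is the current total.
Heap A: target g' = 0⊕0 = 0, but every legal move changes the Grundy value (mex property), so 0 moves.
Heap B: target g' = 1⊕0 = 1, but every legal move changes the Grundy value (mex property), so 0 moves.
Heap C: target g' = 1⊕0 = 1, but every legal move changes the Grundy value (mex property), so 0 moves.

0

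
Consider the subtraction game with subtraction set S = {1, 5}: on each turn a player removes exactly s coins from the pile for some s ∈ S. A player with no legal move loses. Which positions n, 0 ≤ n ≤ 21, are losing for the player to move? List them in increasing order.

n :  0  1  2  3  4  5  6  7  8  9 10 11 12 13 14 15 16 17 18 19 20 21
G :  0  1  0  1  0  1  0  1  0  1  0  1  0  1  0  1  0  1  0  1  0  1
P-positions are exactly the n with G(n) = 0.

0, 2, 4, 6, 8, 10, 12, 14, 16, 18, 20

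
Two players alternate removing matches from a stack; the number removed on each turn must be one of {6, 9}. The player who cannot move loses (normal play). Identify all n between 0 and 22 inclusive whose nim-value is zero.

n :  0  1  2  3  4  5  6  7  8  9 10 11 12 13 14 15 16 17 18 19 20 21 22
G :  0  0  0  0  0  0  1  1  1  1  1  1  2  2  2  0  0  0  0  0  0  1  1
P-positions are exactly the n with G(n) = 0.

0, 1, 2, 3, 4, 5, 15, 16, 17, 18, 19, 20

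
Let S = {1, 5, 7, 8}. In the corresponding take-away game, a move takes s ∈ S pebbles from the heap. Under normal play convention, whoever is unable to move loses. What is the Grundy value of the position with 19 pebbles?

n :  0  1  2  3  4  5  6  7  8  9 10 11 12 13 14 15 16 17 18 19
G :  0  1  0  1  0  1  0  1  2  3  2  3  2  3  2  0  1  0  1  0

0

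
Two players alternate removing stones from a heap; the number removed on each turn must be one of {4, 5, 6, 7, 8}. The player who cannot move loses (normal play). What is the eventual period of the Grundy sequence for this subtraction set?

n :  0  1  2  3  4  5  6  7  8  9 10 11 12 13 14 15 16 17 18 19 20 21 22 23 24 25
G :  0  0  0  0  1  1  1  1  2  2  2  2  0  0  0  0  1  1  1  1  2  2  2  2  0  0
G(n+12) = G(n) holds for n = 0,…,7 (a full window of length max(S) = 8), so the sequence is purely periodic with period 12.

12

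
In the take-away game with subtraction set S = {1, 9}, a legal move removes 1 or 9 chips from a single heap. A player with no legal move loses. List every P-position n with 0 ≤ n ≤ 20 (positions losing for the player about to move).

n :  0  1  2  3  4  5  6  7  8  9 10 11 12 13 14 15 16 17 18 19 20
G :  0  1  0  1  0  1  0  1  0  1  0  1  0  1  0  1  0  1  0  1  0
P-positions are exactly the n with G(n) = 0.

0, 2, 4, 6, 8, 10, 12, 14, 16, 18, 20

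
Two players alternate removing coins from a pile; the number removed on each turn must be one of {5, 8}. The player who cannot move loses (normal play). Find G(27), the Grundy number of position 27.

0

n :  0  1  2  3  4  5  6  7  8  9 10 11 12 13 14 15 16 17 18 19 20 21 22 23 24 25 26 27
G :  0  0  0  0  0  1  1  1  1  1  2  2  2  0  0  0  0  0  1  1  1  1  1  2  2  2  0  0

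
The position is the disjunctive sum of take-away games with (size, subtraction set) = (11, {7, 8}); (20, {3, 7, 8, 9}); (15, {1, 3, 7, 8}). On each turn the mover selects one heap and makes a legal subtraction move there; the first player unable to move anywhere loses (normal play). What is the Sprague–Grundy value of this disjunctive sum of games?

0

Heap A, S = {7, 8}:
n :  0  1  2  3  4  5  6  7  8  9 10 11
G :  0  0  0  0  0  0  0  1  1  1  1  1
G_A(11) = 1.
Heap B, S = {3, 7, 8, 9}:
n :  0  1  2  3  4  5  6  7  8  9 10 11 12 13 14 15 16 17 18 19 20
G :  0  0  0  1  1  1  0  2  2  1  3  3  0  2  4  1  0  0  0  1  1
G_B(20) = 1.
Heap C, S = {1, 3, 7, 8}:
G(0) = 0
G(1) = mex{0} = 1
G(2) = mex{1} = 0
G(3) = mex{0,0} = 1
G(4) = mex{1,1} = 0
G(5) = mex{0,0} = 1
G(6) = mex{1,1} = 0
G(7) = mex{0,0,0} = 1
G(8) = mex{1,1,1,0} = 2
G(9) = mex{2,0,0,1} = 3
G(10) = mex{3,1,1,0} = 2
G(11) = mex{2,2,0,1} = 3
G(12) = mex{3,3,1,0} = 2
G(13) = mex{2,2,0,1} = 3
G(14) = mex{3,3,1,0} = 2
G(15) = mex{2,2,2,1} = 0
G_C(15) = 0.
Combined Grundy value = 1 ⊕ 1 ⊕ 0 = 0.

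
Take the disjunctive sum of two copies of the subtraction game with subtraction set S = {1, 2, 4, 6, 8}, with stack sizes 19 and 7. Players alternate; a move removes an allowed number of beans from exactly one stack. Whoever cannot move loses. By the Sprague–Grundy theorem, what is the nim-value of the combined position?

All stacks use S = {1, 2, 4, 6, 8}:
n :  0  1  2  3  4  5  6  7  8  9 10 11 12 13 14 15 16 17 18 19
G :  0  1  2  0  1  2  3  4  5  3  0  1  2  0  1  2  3  4  5  3
Stack A: G(19) = 3.
Stack B: G(7) = 4.
Combined Grundy value = 3 ⊕ 4 = 7.

7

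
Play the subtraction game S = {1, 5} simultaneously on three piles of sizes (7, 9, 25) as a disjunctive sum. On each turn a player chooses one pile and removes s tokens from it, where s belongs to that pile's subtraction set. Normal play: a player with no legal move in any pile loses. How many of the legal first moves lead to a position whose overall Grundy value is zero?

All piles use S = {1, 5}:
G(0) = 0
G(1) = mex{0} = 1
G(2) = mex{1} = 0
G(3) = mex{0} = 1
G(4) = mex{1} = 0
G(5) = mex{0,0} = 1
G(6) = mex{1,1} = 0
G(7) = mex{0,0} = 1
G(8) = mex{1,1} = 0
G(9) = mex{0,0} = 1
G(10) = mex{1,1} = 0
G(11) = mex{0,0} = 1
G(12) = mex{1,1} = 0
G(13) = mex{0,0} = 1
G(14) = mex{1,1} = 0
G(15) = mex{0,0} = 1
G(16) = mex{1,1} = 0
G(17) = mex{0,0} = 1
G(18) = mex{1,1} = 0
G(19) = mex{0,0} = 1
G(20) = mex{1,1} = 0
G(21) = mex{0,0} = 1
G(22) = mex{1,1} = 0
G(23) = mex{0,0} = 1
G(24) = mex{1,1} = 0
G(25) = mex{0,0} = 1
Pile A: G(7) = 1.
Pile B: G(9) = 1.
Pile C: G(25) = 1.
Combined Grundy value = 1 ⊕ 1 ⊕ 1 = 1.
A winning move leaves total XOR = 0, i.e. changes one component's Grundy value g to g ⊕ X where X is the current total.
Pile A: need g' = 1⊕1 = 0. Options: 7−1→G=0, 7−5→G=0. Hits: 2.
Pile B: need g' = 1⊕1 = 0. Options: 9−1→G=0, 9−5→G=0. Hits: 2.
Pile C: need g' = 1⊕1 = 0. Options: 25−1→G=0, 25−5→G=0. Hits: 2.

6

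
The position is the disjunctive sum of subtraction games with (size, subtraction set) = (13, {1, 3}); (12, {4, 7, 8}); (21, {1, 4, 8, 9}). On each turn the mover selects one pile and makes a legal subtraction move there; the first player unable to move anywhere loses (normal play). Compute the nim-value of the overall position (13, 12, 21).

3

Pile A, S = {1, 3}:
n :  0  1  2  3  4  5  6  7  8  9 10 11 12 13
G :  0  1  0  1  0  1  0  1  0  1  0  1  0  1
G_A(13) = 1.
Pile B, S = {4, 7, 8}:
G(0) = 0
G(1) = mex{} = 0
G(2) = mex{} = 0
G(3) = mex{} = 0
G(4) = mex{0} = 1
G(5) = mex{0} = 1
G(6) = mex{0} = 1
G(7) = mex{0,0} = 1
G(8) = mex{1,0,0} = 2
G(9) = mex{1,0,0} = 2
G(10) = mex{1,0,0} = 2
G(11) = mex{1,1,0} = 2
G(12) = mex{2,1,1} = 0
G_B(12) = 0.
Pile C, S = {1, 4, 8, 9}:
n :  0  1  2  3  4  5  6  7  8  9 10 11 12 13 14 15 16 17 18 19 20 21
G :  0  1  0  1  2  0  1  0  1  2  3  2  0  1  2  3  2  0  1  0  1  2
G_C(21) = 2.
Combined Grundy value = 1 ⊕ 0 ⊕ 2 = 3.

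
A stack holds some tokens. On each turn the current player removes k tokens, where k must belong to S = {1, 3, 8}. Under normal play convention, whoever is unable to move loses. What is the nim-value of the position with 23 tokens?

G(0) = 0
G(1) = mex{0} = 1
G(2) = mex{1} = 0
G(3) = mex{0,0} = 1
G(4) = mex{1,1} = 0
G(5) = mex{0,0} = 1
G(6) = mex{1,1} = 0
G(7) = mex{0,0} = 1
G(8) = mex{1,1,0} = 2
G(9) = mex{2,0,1} = 3
G(10) = mex{3,1,0} = 2
G(11) = mex{2,2,1} = 0
G(12) = mex{0,3,0} = 1
G(13) = mex{1,2,1} = 0
G(14) = mex{0,0,0} = 1
G(15) = mex{1,1,1} = 0
G(16) = mex{0,0,2} = 1
G(17) = mex{1,1,3} = 0
G(18) = mex{0,0,2} = 1
G(19) = mex{1,1,0} = 2
G(20) = mex{2,0,1} = 3
G(21) = mex{3,1,0} = 2
G(22) = mex{2,2,1} = 0
G(23) = mex{0,3,0} = 1

1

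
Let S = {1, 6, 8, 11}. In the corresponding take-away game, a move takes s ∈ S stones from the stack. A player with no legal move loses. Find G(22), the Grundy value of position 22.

G(0) = 0
G(1) = mex{0} = 1
G(2) = mex{1} = 0
G(3) = mex{0} = 1
G(4) = mex{1} = 0
G(5) = mex{0} = 1
G(6) = mex{1,0} = 2
G(7) = mex{2,1} = 0
G(8) = mex{0,0,0} = 1
G(9) = mex{1,1,1} = 0
G(10) = mex{0,0,0} = 1
G(11) = mex{1,1,1,0} = 2
G(12) = mex{2,2,0,1} = 3
G(13) = mex{3,0,1,0} = 2
G(14) = mex{2,1,2,1} = 0
G(15) = mex{0,0,0,0} = 1
G(16) = mex{1,1,1,1} = 0
G(17) = mex{0,2,0,2} = 1
G(18) = mex{1,3,1,0} = 2
G(19) = mex{2,2,2,1} = 0
G(20) = mex{0,0,3,0} = 1
G(21) = mex{1,1,2,1} = 0
G(22) = mex{0,0,0,2} = 1

1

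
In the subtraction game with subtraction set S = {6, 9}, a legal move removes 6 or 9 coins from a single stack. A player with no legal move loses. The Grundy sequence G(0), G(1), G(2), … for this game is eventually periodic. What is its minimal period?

15

G(0) = 0
G(1) = mex{} = 0
G(2) = mex{} = 0
G(3) = mex{} = 0
G(4) = mex{} = 0
G(5) = mex{} = 0
G(6) = mex{0} = 1
G(7) = mex{0} = 1
G(8) = mex{0} = 1
G(9) = mex{0,0} = 1
G(10) = mex{0,0} = 1
G(11) = mex{0,0} = 1
G(12) = mex{1,0} = 2
G(13) = mex{1,0} = 2
G(14) = mex{1,0} = 2
G(15) = mex{1,1} = 0
G(16) = mex{1,1} = 0
G(17) = mex{1,1} = 0
G(18) = mex{2,1} = 0
G(19) = mex{2,1} = 0
G(20) = mex{2,1} = 0
G(21) = mex{0,2} = 1
G(22) = mex{0,2} = 1
G(23) = mex{0,2} = 1
G(24) = mex{0,0} = 1
G(25) = mex{0,0} = 1
G(26) = mex{0,0} = 1
G(27) = mex{1,0} = 2
G(28) = mex{1,0} = 2
G(29) = mex{1,0} = 2
G(30) = mex{1,1} = 0
G(31) = mex{1,1} = 0
G(n+15) = G(n) holds for n = 0,…,8 (a full window of length max(S) = 9), so the sequence is purely periodic with period 15.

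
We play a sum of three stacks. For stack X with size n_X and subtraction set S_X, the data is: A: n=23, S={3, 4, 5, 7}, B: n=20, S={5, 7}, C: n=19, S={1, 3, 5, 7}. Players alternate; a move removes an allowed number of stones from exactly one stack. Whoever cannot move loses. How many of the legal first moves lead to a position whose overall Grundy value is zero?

7

Stack A, S = {3, 4, 5, 7}:
G(0) = 0
G(1) = mex{} = 0
G(2) = mex{} = 0
G(3) = mex{0} = 1
G(4) = mex{0,0} = 1
G(5) = mex{0,0,0} = 1
G(6) = mex{1,0,0} = 2
G(7) = mex{1,1,0,0} = 2
G(8) = mex{1,1,1,0} = 2
G(9) = mex{2,1,1,0} = 3
G(10) = mex{2,2,1,1} = 0
G(11) = mex{2,2,2,1} = 0
G(12) = mex{3,2,2,1} = 0
G(13) = mex{0,3,2,2} = 1
G(14) = mex{0,0,3,2} = 1
G(15) = mex{0,0,0,2} = 1
G(16) = mex{1,0,0,3} = 2
G(17) = mex{1,1,0,0} = 2
G(18) = mex{1,1,1,0} = 2
G(19) = mex{2,1,1,0} = 3
G(20) = mex{2,2,1,1} = 0
G(21) = mex{2,2,2,1} = 0
G(22) = mex{3,2,2,1} = 0
G(23) = mex{0,3,2,2} = 1
G_A(23) = 1.
Stack B, S = {5, 7}:
G(0) = 0
G(1) = mex{} = 0
G(2) = mex{} = 0
G(3) = mex{} = 0
G(4) = mex{} = 0
G(5) = mex{0} = 1
G(6) = mex{0} = 1
G(7) = mex{0,0} = 1
G(8) = mex{0,0} = 1
G(9) = mex{0,0} = 1
G(10) = mex{1,0} = 2
G(11) = mex{1,0} = 2
G(12) = mex{1,1} = 0
G(13) = mex{1,1} = 0
G(14) = mex{1,1} = 0
G(15) = mex{2,1} = 0
G(16) = mex{2,1} = 0
G(17) = mex{0,2} = 1
G(18) = mex{0,2} = 1
G(19) = mex{0,0} = 1
G(20) = mex{0,0} = 1
G_B(20) = 1.
Stack C, S = {1, 3, 5, 7}:
G(0) = 0
G(1) = mex{0} = 1
G(2) = mex{1} = 0
G(3) = mex{0,0} = 1
G(4) = mex{1,1} = 0
G(5) = mex{0,0,0} = 1
G(6) = mex{1,1,1} = 0
G(7) = mex{0,0,0,0} = 1
G(8) = mex{1,1,1,1} = 0
G(9) = mex{0,0,0,0} = 1
G(10) = mex{1,1,1,1} = 0
G(11) = mex{0,0,0,0} = 1
G(12) = mex{1,1,1,1} = 0
G(13) = mex{0,0,0,0} = 1
G(14) = mex{1,1,1,1} = 0
G(15) = mex{0,0,0,0} = 1
G(16) = mex{1,1,1,1} = 0
G(17) = mex{0,0,0,0} = 1
G(18) = mex{1,1,1,1} = 0
G(19) = mex{0,0,0,0} = 1
G_C(19) = 1.
Combined Grundy value = 1 ⊕ 1 ⊕ 1 = 1.
A winning move leaves total XOR = 0, i.e. changes one component's Grundy value g to g ⊕ X where X is the current total.
Stack A: need g' = 1⊕1 = 0. Options: 23−3→G=0, 23−4→G=3, 23−5→G=2, 23−7→G=2. Hits: 1.
Stack B: need g' = 1⊕1 = 0. Options: 20−5→G=0, 20−7→G=0. Hits: 2.
Stack C: need g' = 1⊕1 = 0. Options: 19−1→G=0, 19−3→G=0, 19−5→G=0, 19−7→G=0. Hits: 4.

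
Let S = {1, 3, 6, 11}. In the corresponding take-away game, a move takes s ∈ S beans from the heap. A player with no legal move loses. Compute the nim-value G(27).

G(0) = 0
G(1) = mex{0} = 1
G(2) = mex{1} = 0
G(3) = mex{0,0} = 1
G(4) = mex{1,1} = 0
G(5) = mex{0,0} = 1
G(6) = mex{1,1,0} = 2
G(7) = mex{2,0,1} = 3
G(8) = mex{3,1,0} = 2
G(9) = mex{2,2,1} = 0
G(10) = mex{0,3,0} = 1
G(11) = mex{1,2,1,0} = 3
G(12) = mex{3,0,2,1} = 4
G(13) = mex{4,1,3,0} = 2
G(14) = mex{2,3,2,1} = 0
G(15) = mex{0,4,0,0} = 1
G(16) = mex{1,2,1,1} = 0
G(17) = mex{0,0,3,2} = 1
G(18) = mex{1,1,4,3} = 0
G(19) = mex{0,0,2,2} = 1
G(20) = mex{1,1,0,0} = 2
G(21) = mex{2,0,1,1} = 3
G(22) = mex{3,1,0,3} = 2
G(23) = mex{2,2,1,4} = 0
G(24) = mex{0,3,0,2} = 1
G(25) = mex{1,2,1,0} = 3
G(26) = mex{3,0,2,1} = 4
G(27) = mex{4,1,3,0} = 2

2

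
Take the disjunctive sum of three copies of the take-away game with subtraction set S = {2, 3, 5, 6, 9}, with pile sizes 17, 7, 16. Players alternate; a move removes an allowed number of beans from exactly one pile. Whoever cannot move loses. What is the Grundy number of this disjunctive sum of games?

0

All piles use S = {2, 3, 5, 6, 9}:
G(0) = 0
G(1) = mex{} = 0
G(2) = mex{0} = 1
G(3) = mex{0,0} = 1
G(4) = mex{1,0} = 2
G(5) = mex{1,1,0} = 2
G(6) = mex{2,1,0,0} = 3
G(7) = mex{2,2,1,0} = 3
G(8) = mex{3,2,1,1} = 0
G(9) = mex{3,3,2,1,0} = 4
G(10) = mex{0,3,2,2,0} = 1
G(11) = mex{4,0,3,2,1} = 5
G(12) = mex{1,4,3,3,1} = 0
G(13) = mex{5,1,0,3,2} = 4
G(14) = mex{0,5,4,0,2} = 1
G(15) = mex{4,0,1,4,3} = 2
G(16) = mex{1,4,5,1,3} = 0
G(17) = mex{2,1,0,5,0} = 3
Pile A: G(17) = 3.
Pile B: G(7) = 3.
Pile C: G(16) = 0.
Combined Grundy value = 3 ⊕ 3 ⊕ 0 = 0.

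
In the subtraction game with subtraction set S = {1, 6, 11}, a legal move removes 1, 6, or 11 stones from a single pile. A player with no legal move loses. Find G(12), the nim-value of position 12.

0

G(0) = 0
G(1) = mex{0} = 1
G(2) = mex{1} = 0
G(3) = mex{0} = 1
G(4) = mex{1} = 0
G(5) = mex{0} = 1
G(6) = mex{1,0} = 2
G(7) = mex{2,1} = 0
G(8) = mex{0,0} = 1
G(9) = mex{1,1} = 0
G(10) = mex{0,0} = 1
G(11) = mex{1,1,0} = 2
G(12) = mex{2,2,1} = 0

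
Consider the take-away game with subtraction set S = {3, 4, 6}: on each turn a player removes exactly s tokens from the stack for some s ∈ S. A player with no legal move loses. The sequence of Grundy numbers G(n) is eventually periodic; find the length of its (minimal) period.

9

G(0) = 0
G(1) = mex{} = 0
G(2) = mex{} = 0
G(3) = mex{0} = 1
G(4) = mex{0,0} = 1
G(5) = mex{0,0} = 1
G(6) = mex{1,0,0} = 2
G(7) = mex{1,1,0} = 2
G(8) = mex{1,1,0} = 2
G(9) = mex{2,1,1} = 0
G(10) = mex{2,2,1} = 0
G(11) = mex{2,2,1} = 0
G(12) = mex{0,2,2} = 1
G(13) = mex{0,0,2} = 1
G(14) = mex{0,0,2} = 1
G(15) = mex{1,0,0} = 2
G(16) = mex{1,1,0} = 2
G(17) = mex{1,1,0} = 2
G(18) = mex{2,1,1} = 0
G(19) = mex{2,2,1} = 0
G(n+9) = G(n) holds for n = 0,…,5 (a full window of length max(S) = 6), so the sequence is purely periodic with period 9.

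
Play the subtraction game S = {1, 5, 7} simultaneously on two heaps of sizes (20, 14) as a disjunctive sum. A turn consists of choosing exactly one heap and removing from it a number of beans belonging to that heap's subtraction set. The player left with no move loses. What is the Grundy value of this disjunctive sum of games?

0

All heaps use S = {1, 5, 7}:
G(0) = 0
G(1) = mex{0} = 1
G(2) = mex{1} = 0
G(3) = mex{0} = 1
G(4) = mex{1} = 0
G(5) = mex{0,0} = 1
G(6) = mex{1,1} = 0
G(7) = mex{0,0,0} = 1
G(8) = mex{1,1,1} = 0
G(9) = mex{0,0,0} = 1
G(10) = mex{1,1,1} = 0
G(11) = mex{0,0,0} = 1
G(12) = mex{1,1,1} = 0
G(13) = mex{0,0,0} = 1
G(14) = mex{1,1,1} = 0
G(15) = mex{0,0,0} = 1
G(16) = mex{1,1,1} = 0
G(17) = mex{0,0,0} = 1
G(18) = mex{1,1,1} = 0
G(19) = mex{0,0,0} = 1
G(20) = mex{1,1,1} = 0
Heap A: G(20) = 0.
Heap B: G(14) = 0.
Combined Grundy value = 0 ⊕ 0 = 0.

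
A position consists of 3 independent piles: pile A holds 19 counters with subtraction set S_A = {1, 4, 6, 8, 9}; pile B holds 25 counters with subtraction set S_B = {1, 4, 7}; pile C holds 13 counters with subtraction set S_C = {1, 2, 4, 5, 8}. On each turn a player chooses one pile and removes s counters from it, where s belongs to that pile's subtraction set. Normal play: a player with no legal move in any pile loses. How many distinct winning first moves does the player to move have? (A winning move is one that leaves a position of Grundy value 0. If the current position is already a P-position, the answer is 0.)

0

Pile A, S = {1, 4, 6, 8, 9}:
n :  0  1  2  3  4  5  6  7  8  9 10 11 12 13 14 15 16 17 18 19
G :  0  1  0  1  2  0  1  0  1  2  3  2  0  1  2  3  2  0  1  0
G_A(19) = 0.
Pile B, S = {1, 4, 7}:
G(0) = 0
G(1) = mex{0} = 1
G(2) = mex{1} = 0
G(3) = mex{0} = 1
G(4) = mex{1,0} = 2
G(5) = mex{2,1} = 0
G(6) = mex{0,0} = 1
G(7) = mex{1,1,0} = 2
G(8) = mex{2,2,1} = 0
G(9) = mex{0,0,0} = 1
G(10) = mex{1,1,1} = 0
G(11) = mex{0,2,2} = 1
G(12) = mex{1,0,0} = 2
G(13) = mex{2,1,1} = 0
G(14) = mex{0,0,2} = 1
G(15) = mex{1,1,0} = 2
G(16) = mex{2,2,1} = 0
G(17) = mex{0,0,0} = 1
G(18) = mex{1,1,1} = 0
G(19) = mex{0,2,2} = 1
G(20) = mex{1,0,0} = 2
G(21) = mex{2,1,1} = 0
G(22) = mex{0,0,2} = 1
G(23) = mex{1,1,0} = 2
G(24) = mex{2,2,1} = 0
G(25) = mex{0,0,0} = 1
G_B(25) = 1.
Pile C, S = {1, 2, 4, 5, 8}:
G(0) = 0
G(1) = mex{0} = 1
G(2) = mex{1,0} = 2
G(3) = mex{2,1} = 0
G(4) = mex{0,2,0} = 1
G(5) = mex{1,0,1,0} = 2
G(6) = mex{2,1,2,1} = 0
G(7) = mex{0,2,0,2} = 1
G(8) = mex{1,0,1,0,0} = 2
G(9) = mex{2,1,2,1,1} = 0
G(10) = mex{0,2,0,2,2} = 1
G(11) = mex{1,0,1,0,0} = 2
G(12) = mex{2,1,2,1,1} = 0
G(13) = mex{0,2,0,2,2} = 1
G_C(13) = 1.
Combined Grundy value = 0 ⊕ 1 ⊕ 1 = 0.
A winning move leaves total XOR = 0, i.e. changes one component's Grundy value g to g ⊕ X where X is the current total.
Pile A: target g' = 0⊕0 = 0, but every legal move changes the Grundy value (mex property), so 0 moves.
Pile B: target g' = 1⊕0 = 1, but every legal move changes the Grundy value (mex property), so 0 moves.
Pile C: target g' = 1⊕0 = 1, but every legal move changes the Grundy value (mex property), so 0 moves.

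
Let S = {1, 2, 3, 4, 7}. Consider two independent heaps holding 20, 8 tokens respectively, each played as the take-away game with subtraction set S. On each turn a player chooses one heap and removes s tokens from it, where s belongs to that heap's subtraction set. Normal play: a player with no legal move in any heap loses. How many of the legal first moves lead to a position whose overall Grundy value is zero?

3

All heaps use S = {1, 2, 3, 4, 7}:
n :  0  1  2  3  4  5  6  7  8  9 10 11 12 13 14 15 16 17 18 19 20
G :  0  1  2  3  4  0  1  2  3  4  0  1  2  3  4  0  1  2  3  4  0
Heap A: G(20) = 0.
Heap B: G(8) = 3.
Combined Grundy value = 0 ⊕ 3 = 3.
A winning move leaves total XOR = 0, i.e. changes one component's Grundy value g to g ⊕ X where X is the current total.
Heap A: need g' = 0⊕3 = 3. Options: 20−1→G=4, 20−2→G=3, 20−3→G=2, 20−4→G=1, 20−7→G=3. Hits: 2.
Heap B: need g' = 3⊕3 = 0. Options: 8−1→G=2, 8−2→G=1, 8−3→G=0, 8−4→G=4, 8−7→G=1. Hits: 1.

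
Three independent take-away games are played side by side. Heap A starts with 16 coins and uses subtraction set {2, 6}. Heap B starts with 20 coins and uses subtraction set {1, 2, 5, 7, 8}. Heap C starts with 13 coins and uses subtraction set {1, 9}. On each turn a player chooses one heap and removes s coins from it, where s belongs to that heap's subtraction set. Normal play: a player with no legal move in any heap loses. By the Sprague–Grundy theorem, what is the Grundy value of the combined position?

Heap A, S = {2, 6}:
n :  0  1  2  3  4  5  6  7  8  9 10 11 12 13 14 15 16
G :  0  0  1  1  0  0  1  1  0  0  1  1  0  0  1  1  0
G_A(16) = 0.
Heap B, S = {1, 2, 5, 7, 8}:
G(0) = 0
G(1) = mex{0} = 1
G(2) = mex{1,0} = 2
G(3) = mex{2,1} = 0
G(4) = mex{0,2} = 1
G(5) = mex{1,0,0} = 2
G(6) = mex{2,1,1} = 0
G(7) = mex{0,2,2,0} = 1
G(8) = mex{1,0,0,1,0} = 2
G(9) = mex{2,1,1,2,1} = 0
G(10) = mex{0,2,2,0,2} = 1
G(11) = mex{1,0,0,1,0} = 2
G(12) = mex{2,1,1,2,1} = 0
G(13) = mex{0,2,2,0,2} = 1
G(14) = mex{1,0,0,1,0} = 2
G(15) = mex{2,1,1,2,1} = 0
G(16) = mex{0,2,2,0,2} = 1
G(17) = mex{1,0,0,1,0} = 2
G(18) = mex{2,1,1,2,1} = 0
G(19) = mex{0,2,2,0,2} = 1
G(20) = mex{1,0,0,1,0} = 2
G_B(20) = 2.
Heap C, S = {1, 9}:
G(0) = 0
G(1) = mex{0} = 1
G(2) = mex{1} = 0
G(3) = mex{0} = 1
G(4) = mex{1} = 0
G(5) = mex{0} = 1
G(6) = mex{1} = 0
G(7) = mex{0} = 1
G(8) = mex{1} = 0
G(9) = mex{0,0} = 1
G(10) = mex{1,1} = 0
G(11) = mex{0,0} = 1
G(12) = mex{1,1} = 0
G(13) = mex{0,0} = 1
G_C(13) = 1.
Combined Grundy value = 0 ⊕ 2 ⊕ 1 = 3.

3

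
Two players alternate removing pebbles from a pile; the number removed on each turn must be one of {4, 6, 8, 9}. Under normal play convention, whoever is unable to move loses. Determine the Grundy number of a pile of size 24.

2

G(0) = 0
G(1) = mex{} = 0
G(2) = mex{} = 0
G(3) = mex{} = 0
G(4) = mex{0} = 1
G(5) = mex{0} = 1
G(6) = mex{0,0} = 1
G(7) = mex{0,0} = 1
G(8) = mex{1,0,0} = 2
G(9) = mex{1,0,0,0} = 2
G(10) = mex{1,1,0,0} = 2
G(11) = mex{1,1,0,0} = 2
G(12) = mex{2,1,1,0} = 3
G(13) = mex{2,1,1,1} = 0
G(14) = mex{2,2,1,1} = 0
G(15) = mex{2,2,1,1} = 0
G(16) = mex{3,2,2,1} = 0
G(17) = mex{0,2,2,2} = 1
G(18) = mex{0,3,2,2} = 1
G(19) = mex{0,0,2,2} = 1
G(20) = mex{0,0,3,2} = 1
G(21) = mex{1,0,0,3} = 2
G(22) = mex{1,0,0,0} = 2
G(23) = mex{1,1,0,0} = 2
G(24) = mex{1,1,0,0} = 2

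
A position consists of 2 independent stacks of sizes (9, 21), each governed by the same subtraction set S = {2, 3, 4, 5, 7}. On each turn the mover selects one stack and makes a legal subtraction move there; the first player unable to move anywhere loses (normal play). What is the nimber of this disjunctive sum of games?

All stacks use S = {2, 3, 4, 5, 7}:
n :  0  1  2  3  4  5  6  7  8  9 10 11 12 13 14 15 16 17 18 19 20 21
G :  0  0  1  1  2  2  3  3  4  0  0  1  1  2  2  3  3  4  0  0  1  1
Stack A: G(9) = 0.
Stack B: G(21) = 1.
Combined Grundy value = 0 ⊕ 1 = 1.

1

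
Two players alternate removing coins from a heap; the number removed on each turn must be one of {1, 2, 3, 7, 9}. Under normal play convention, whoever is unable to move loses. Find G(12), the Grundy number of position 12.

0

G(0) = 0
G(1) = mex{0} = 1
G(2) = mex{1,0} = 2
G(3) = mex{2,1,0} = 3
G(4) = mex{3,2,1} = 0
G(5) = mex{0,3,2} = 1
G(6) = mex{1,0,3} = 2
G(7) = mex{2,1,0,0} = 3
G(8) = mex{3,2,1,1} = 0
G(9) = mex{0,3,2,2,0} = 1
G(10) = mex{1,0,3,3,1} = 2
G(11) = mex{2,1,0,0,2} = 3
G(12) = mex{3,2,1,1,3} = 0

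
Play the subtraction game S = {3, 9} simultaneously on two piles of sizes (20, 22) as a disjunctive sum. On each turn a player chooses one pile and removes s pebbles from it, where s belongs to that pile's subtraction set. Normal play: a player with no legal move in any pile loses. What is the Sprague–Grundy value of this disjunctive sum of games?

All piles use S = {3, 9}:
n :  0  1  2  3  4  5  6  7  8  9 10 11 12 13 14 15 16 17 18 19 20 21 22
G :  0  0  0  1  1  1  0  0  0  1  1  1  0  0  0  1  1  1  0  0  0  1  1
Pile A: G(20) = 0.
Pile B: G(22) = 1.
Combined Grundy value = 0 ⊕ 1 = 1.

1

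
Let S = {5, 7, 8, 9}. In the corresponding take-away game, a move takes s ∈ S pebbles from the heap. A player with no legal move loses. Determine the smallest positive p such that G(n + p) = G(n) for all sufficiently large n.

n :  0  1  2  3  4  5  6  7  8  9 10 11 12 13 14 15 16 17 18 19 20 21 22 23 24 25 26 27 28 29
G :  0  0  0  0  0  1  1  1  1  1  2  2  2  2  0  0  0  0  0  1  1  1  1  1  2  2  2  2  0  0
G(n+14) = G(n) holds for n = 0,…,8 (a full window of length max(S) = 9), so the sequence is purely periodic with period 14.

14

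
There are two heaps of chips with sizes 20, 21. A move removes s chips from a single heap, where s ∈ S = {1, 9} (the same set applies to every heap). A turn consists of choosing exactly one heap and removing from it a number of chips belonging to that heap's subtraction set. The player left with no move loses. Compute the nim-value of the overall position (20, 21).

All heaps use S = {1, 9}:
G(0) = 0
G(1) = mex{0} = 1
G(2) = mex{1} = 0
G(3) = mex{0} = 1
G(4) = mex{1} = 0
G(5) = mex{0} = 1
G(6) = mex{1} = 0
G(7) = mex{0} = 1
G(8) = mex{1} = 0
G(9) = mex{0,0} = 1
G(10) = mex{1,1} = 0
G(11) = mex{0,0} = 1
G(12) = mex{1,1} = 0
G(13) = mex{0,0} = 1
G(14) = mex{1,1} = 0
G(15) = mex{0,0} = 1
G(16) = mex{1,1} = 0
G(17) = mex{0,0} = 1
G(18) = mex{1,1} = 0
G(19) = mex{0,0} = 1
G(20) = mex{1,1} = 0
G(21) = mex{0,0} = 1
Heap A: G(20) = 0.
Heap B: G(21) = 1.
Combined Grundy value = 0 ⊕ 1 = 1.

1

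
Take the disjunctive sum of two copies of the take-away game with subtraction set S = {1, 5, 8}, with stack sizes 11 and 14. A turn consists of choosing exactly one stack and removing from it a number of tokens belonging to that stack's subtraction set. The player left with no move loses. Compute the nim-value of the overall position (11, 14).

All stacks use S = {1, 5, 8}:
G(0) = 0
G(1) = mex{0} = 1
G(2) = mex{1} = 0
G(3) = mex{0} = 1
G(4) = mex{1} = 0
G(5) = mex{0,0} = 1
G(6) = mex{1,1} = 0
G(7) = mex{0,0} = 1
G(8) = mex{1,1,0} = 2
G(9) = mex{2,0,1} = 3
G(10) = mex{3,1,0} = 2
G(11) = mex{2,0,1} = 3
G(12) = mex{3,1,0} = 2
G(13) = mex{2,2,1} = 0
G(14) = mex{0,3,0} = 1
Stack A: G(11) = 3.
Stack B: G(14) = 1.
Combined Grundy value = 3 ⊕ 1 = 2.

2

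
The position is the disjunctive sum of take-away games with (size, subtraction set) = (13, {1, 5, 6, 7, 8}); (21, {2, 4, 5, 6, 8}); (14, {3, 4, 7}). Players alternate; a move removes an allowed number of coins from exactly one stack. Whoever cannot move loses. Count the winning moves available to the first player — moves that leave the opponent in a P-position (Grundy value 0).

Stack A, S = {1, 5, 6, 7, 8}:
n :  0  1  2  3  4  5  6  7  8  9 10 11 12 13
G :  0  1  0  1  0  1  2  3  2  3  2  3  4  0
G_A(13) = 0.
Stack B, S = {2, 4, 5, 6, 8}:
G(0) = 0
G(1) = mex{} = 0
G(2) = mex{0} = 1
G(3) = mex{0} = 1
G(4) = mex{1,0} = 2
G(5) = mex{1,0,0} = 2
G(6) = mex{2,1,0,0} = 3
G(7) = mex{2,1,1,0} = 3
G(8) = mex{3,2,1,1,0} = 4
G(9) = mex{3,2,2,1,0} = 4
G(10) = mex{4,3,2,2,1} = 0
G(11) = mex{4,3,3,2,1} = 0
G(12) = mex{0,4,3,3,2} = 1
G(13) = mex{0,4,4,3,2} = 1
G(14) = mex{1,0,4,4,3} = 2
G(15) = mex{1,0,0,4,3} = 2
G(16) = mex{2,1,0,0,4} = 3
G(17) = mex{2,1,1,0,4} = 3
G(18) = mex{3,2,1,1,0} = 4
G(19) = mex{3,2,2,1,0} = 4
G(20) = mex{4,3,2,2,1} = 0
G(21) = mex{4,3,3,2,1} = 0
G_B(21) = 0.
Stack C, S = {3, 4, 7}:
G(0) = 0
G(1) = mex{} = 0
G(2) = mex{} = 0
G(3) = mex{0} = 1
G(4) = mex{0,0} = 1
G(5) = mex{0,0} = 1
G(6) = mex{1,0} = 2
G(7) = mex{1,1,0} = 2
G(8) = mex{1,1,0} = 2
G(9) = mex{2,1,0} = 3
G(10) = mex{2,2,1} = 0
G(11) = mex{2,2,1} = 0
G(12) = mex{3,2,1} = 0
G(13) = mex{0,3,2} = 1
G(14) = mex{0,0,2} = 1
G_C(14) = 1.
Combined Grundy value = 0 ⊕ 0 ⊕ 1 = 1.
A winning move leaves total XOR = 0, i.e. changes one component's Grundy value g to g ⊕ X where X is the current total.
Stack A: need g' = 0⊕1 = 1. Options: 13−1→G=4, 13−5→G=2, 13−6→G=3, 13−7→G=2, 13−8→G=1. Hits: 1.
Stack B: need g' = 0⊕1 = 1. Options: 21−2→G=4, 21−4→G=3, 21−5→G=3, 21−6→G=2, 21−8→G=1. Hits: 1.
Stack C: need g' = 1⊕1 = 0. Options: 14−3→G=0, 14−4→G=0, 14−7→G=2. Hits: 2.

4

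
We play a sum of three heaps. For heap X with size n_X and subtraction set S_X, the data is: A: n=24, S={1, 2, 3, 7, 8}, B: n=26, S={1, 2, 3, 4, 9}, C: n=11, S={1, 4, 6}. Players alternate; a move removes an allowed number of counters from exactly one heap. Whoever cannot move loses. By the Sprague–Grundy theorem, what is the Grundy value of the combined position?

Heap A, S = {1, 2, 3, 7, 8}:
G(0) = 0
G(1) = mex{0} = 1
G(2) = mex{1,0} = 2
G(3) = mex{2,1,0} = 3
G(4) = mex{3,2,1} = 0
G(5) = mex{0,3,2} = 1
G(6) = mex{1,0,3} = 2
G(7) = mex{2,1,0,0} = 3
G(8) = mex{3,2,1,1,0} = 4
G(9) = mex{4,3,2,2,1} = 0
G(10) = mex{0,4,3,3,2} = 1
G(11) = mex{1,0,4,0,3} = 2
G(12) = mex{2,1,0,1,0} = 3
G(13) = mex{3,2,1,2,1} = 0
G(14) = mex{0,3,2,3,2} = 1
G(15) = mex{1,0,3,4,3} = 2
G(16) = mex{2,1,0,0,4} = 3
G(17) = mex{3,2,1,1,0} = 4
G(18) = mex{4,3,2,2,1} = 0
G(19) = mex{0,4,3,3,2} = 1
G(20) = mex{1,0,4,0,3} = 2
G(21) = mex{2,1,0,1,0} = 3
G(22) = mex{3,2,1,2,1} = 0
G(23) = mex{0,3,2,3,2} = 1
G(24) = mex{1,0,3,4,3} = 2
G_A(24) = 2.
Heap B, S = {1, 2, 3, 4, 9}:
n :  0  1  2  3  4  5  6  7  8  9 10 11 12 13 14 15 16 17 18 19 20 21 22 23 24 25 26
G :  0  1  2  3  4  0  1  2  3  4  0  1  2  3  4  0  1  2  3  4  0  1  2  3  4  0  1
G_B(26) = 1.
Heap C, S = {1, 4, 6}:
n :  0  1  2  3  4  5  6  7  8  9 10 11
G :  0  1  0  1  2  0  1  0  1  2  0  1
G_C(11) = 1.
Combined Grundy value = 2 ⊕ 1 ⊕ 1 = 2.

2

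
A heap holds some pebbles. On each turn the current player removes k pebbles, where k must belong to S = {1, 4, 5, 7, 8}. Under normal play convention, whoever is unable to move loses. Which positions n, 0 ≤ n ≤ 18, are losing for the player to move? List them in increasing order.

0, 2, 11, 13

n :  0  1  2  3  4  5  6  7  8  9 10 11 12 13 14 15 16 17 18
G :  0  1  0  1  2  3  2  3  4  5  4  0  1  0  1  2  3  2  3
P-positions are exactly the n with G(n) = 0.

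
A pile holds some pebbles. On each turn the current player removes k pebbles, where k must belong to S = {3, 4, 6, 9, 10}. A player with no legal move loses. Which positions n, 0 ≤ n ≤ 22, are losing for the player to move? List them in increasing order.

n :  0  1  2  3  4  5  6  7  8  9 10 11 12 13 14 15 16 17 18 19 20 21 22
G :  0  0  0  1  1  1  2  2  2  3  3  3  4  0  0  0  1  1  1  2  2  2  3
P-positions are exactly the n with G(n) = 0.

0, 1, 2, 13, 14, 15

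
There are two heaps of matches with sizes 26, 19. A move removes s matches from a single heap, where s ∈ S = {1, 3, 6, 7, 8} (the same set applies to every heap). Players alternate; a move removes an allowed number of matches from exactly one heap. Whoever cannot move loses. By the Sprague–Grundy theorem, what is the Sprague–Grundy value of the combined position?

All heaps use S = {1, 3, 6, 7, 8}:
G(0) = 0
G(1) = mex{0} = 1
G(2) = mex{1} = 0
G(3) = mex{0,0} = 1
G(4) = mex{1,1} = 0
G(5) = mex{0,0} = 1
G(6) = mex{1,1,0} = 2
G(7) = mex{2,0,1,0} = 3
G(8) = mex{3,1,0,1,0} = 2
G(9) = mex{2,2,1,0,1} = 3
G(10) = mex{3,3,0,1,0} = 2
G(11) = mex{2,2,1,0,1} = 3
G(12) = mex{3,3,2,1,0} = 4
G(13) = mex{4,2,3,2,1} = 0
G(14) = mex{0,3,2,3,2} = 1
G(15) = mex{1,4,3,2,3} = 0
G(16) = mex{0,0,2,3,2} = 1
G(17) = mex{1,1,3,2,3} = 0
G(18) = mex{0,0,4,3,2} = 1
G(19) = mex{1,1,0,4,3} = 2
G(20) = mex{2,0,1,0,4} = 3
G(21) = mex{3,1,0,1,0} = 2
G(22) = mex{2,2,1,0,1} = 3
G(23) = mex{3,3,0,1,0} = 2
G(24) = mex{2,2,1,0,1} = 3
G(25) = mex{3,3,2,1,0} = 4
G(26) = mex{4,2,3,2,1} = 0
Heap A: G(26) = 0.
Heap B: G(19) = 2.
Combined Grundy value = 0 ⊕ 2 = 2.

2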